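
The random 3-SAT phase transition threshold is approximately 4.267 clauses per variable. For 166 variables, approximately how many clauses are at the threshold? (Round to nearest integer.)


The 3-SAT phase transition occurs at approximately 4.267 clauses per variable.
m = 4.267 * 166 = 708.322.
Rounded to nearest integer: 708.

708


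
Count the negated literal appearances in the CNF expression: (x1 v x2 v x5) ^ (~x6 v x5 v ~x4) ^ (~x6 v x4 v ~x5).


Scan each clause for negated literals.
Clause 1: 0 negative; Clause 2: 2 negative; Clause 3: 2 negative.
Total negative literal occurrences = 4.

4


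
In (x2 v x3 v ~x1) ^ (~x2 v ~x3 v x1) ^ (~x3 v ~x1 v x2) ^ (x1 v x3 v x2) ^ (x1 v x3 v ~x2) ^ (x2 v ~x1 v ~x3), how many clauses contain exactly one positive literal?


A definite clause has exactly one positive literal.
Clause 1: 2 positive -> not definite
Clause 2: 1 positive -> definite
Clause 3: 1 positive -> definite
Clause 4: 3 positive -> not definite
Clause 5: 2 positive -> not definite
Clause 6: 1 positive -> definite
Definite clause count = 3.

3


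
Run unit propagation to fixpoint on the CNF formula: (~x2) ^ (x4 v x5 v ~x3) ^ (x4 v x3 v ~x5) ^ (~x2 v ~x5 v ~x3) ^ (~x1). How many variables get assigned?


Unit propagation repeatedly assigns the literal in any unit clause, then simplifies.
Assignments in order: x2 = F, x1 = F.
No further unit clauses remain.
Total variables assigned = 2.

2


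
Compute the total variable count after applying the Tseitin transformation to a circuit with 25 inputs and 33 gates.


The Tseitin transformation introduces one auxiliary variable per gate.
Total variables = inputs + gates = 25 + 33 = 58.

58


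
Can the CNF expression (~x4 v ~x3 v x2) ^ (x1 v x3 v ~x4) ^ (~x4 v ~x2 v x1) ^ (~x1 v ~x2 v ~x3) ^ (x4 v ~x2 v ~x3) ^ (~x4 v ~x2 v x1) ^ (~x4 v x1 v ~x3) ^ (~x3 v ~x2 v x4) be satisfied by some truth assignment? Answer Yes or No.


Check all 16 possible truth assignments.
Number of satisfying assignments found: 8.
The formula is satisfiable.

Yes


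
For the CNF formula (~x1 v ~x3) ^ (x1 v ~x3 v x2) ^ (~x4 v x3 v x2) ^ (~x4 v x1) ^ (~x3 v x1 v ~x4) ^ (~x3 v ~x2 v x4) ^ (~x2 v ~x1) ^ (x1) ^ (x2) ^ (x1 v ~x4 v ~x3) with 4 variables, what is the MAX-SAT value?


Enumerate all 16 truth assignments.
For each, count how many of the 10 clauses are satisfied.
The formula is not fully satisfiable, so the maximum is below 10.
Maximum simultaneously satisfiable clauses = 9.

9


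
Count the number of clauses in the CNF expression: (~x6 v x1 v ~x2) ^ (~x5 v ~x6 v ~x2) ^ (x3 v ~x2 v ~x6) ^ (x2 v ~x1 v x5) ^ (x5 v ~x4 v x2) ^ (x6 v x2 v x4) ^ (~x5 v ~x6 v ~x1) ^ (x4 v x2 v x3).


Each group enclosed in parentheses joined by ^ is one clause.
Counting the conjuncts: 8 clauses.

8


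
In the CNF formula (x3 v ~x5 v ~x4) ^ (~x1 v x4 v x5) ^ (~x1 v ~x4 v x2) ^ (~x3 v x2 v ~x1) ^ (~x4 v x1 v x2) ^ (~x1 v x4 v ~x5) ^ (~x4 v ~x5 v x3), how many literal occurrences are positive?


Scan each clause for unnegated literals.
Clause 1: 1 positive; Clause 2: 2 positive; Clause 3: 1 positive; Clause 4: 1 positive; Clause 5: 2 positive; Clause 6: 1 positive; Clause 7: 1 positive.
Total positive literal occurrences = 9.

9


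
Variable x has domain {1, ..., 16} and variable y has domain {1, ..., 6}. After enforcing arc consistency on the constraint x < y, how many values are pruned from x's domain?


For the constraint x < y, x needs a supporting value in y's domain.
x can be at most 5 (one less than y's maximum).
Valid x values from domain: 5 out of 16.
Pruned = 16 - 5 = 11.

11


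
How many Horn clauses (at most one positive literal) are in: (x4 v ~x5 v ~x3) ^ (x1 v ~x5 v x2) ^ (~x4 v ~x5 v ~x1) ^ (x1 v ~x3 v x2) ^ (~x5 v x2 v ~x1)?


A Horn clause has at most one positive literal.
Clause 1: 1 positive lit(s) -> Horn
Clause 2: 2 positive lit(s) -> not Horn
Clause 3: 0 positive lit(s) -> Horn
Clause 4: 2 positive lit(s) -> not Horn
Clause 5: 1 positive lit(s) -> Horn
Total Horn clauses = 3.

3


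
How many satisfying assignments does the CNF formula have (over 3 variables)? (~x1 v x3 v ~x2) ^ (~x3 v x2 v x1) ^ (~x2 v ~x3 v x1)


Enumerate all 8 truth assignments over 3 variables.
Test each against every clause.
Satisfying assignments found: 5.

5


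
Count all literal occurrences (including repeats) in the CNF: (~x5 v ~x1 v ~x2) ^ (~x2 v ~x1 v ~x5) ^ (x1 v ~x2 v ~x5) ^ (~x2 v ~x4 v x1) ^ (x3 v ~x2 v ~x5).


Clause lengths: 3, 3, 3, 3, 3.
Sum = 3 + 3 + 3 + 3 + 3 = 15.

15


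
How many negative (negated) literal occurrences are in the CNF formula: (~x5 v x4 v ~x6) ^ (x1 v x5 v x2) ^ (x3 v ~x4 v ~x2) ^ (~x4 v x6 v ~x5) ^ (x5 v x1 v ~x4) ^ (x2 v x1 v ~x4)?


Scan each clause for negated literals.
Clause 1: 2 negative; Clause 2: 0 negative; Clause 3: 2 negative; Clause 4: 2 negative; Clause 5: 1 negative; Clause 6: 1 negative.
Total negative literal occurrences = 8.

8


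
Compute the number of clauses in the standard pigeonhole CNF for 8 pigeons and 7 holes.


The PHP encoding has two parts:
1) At-least-one-hole clauses: 8 (one per pigeon, each with 7 literals).
2) At-most-one-pigeon-per-hole clauses: 7 holes * C(8,2) = 7 * 28 = 196.
Total clauses = 8 + 196 = 204.

204


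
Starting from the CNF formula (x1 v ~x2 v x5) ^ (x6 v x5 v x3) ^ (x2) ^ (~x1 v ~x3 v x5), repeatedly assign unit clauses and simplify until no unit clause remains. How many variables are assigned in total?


Unit propagation repeatedly assigns the literal in any unit clause, then simplifies.
Assignments in order: x2 = T.
No further unit clauses remain.
Total variables assigned = 1.

1


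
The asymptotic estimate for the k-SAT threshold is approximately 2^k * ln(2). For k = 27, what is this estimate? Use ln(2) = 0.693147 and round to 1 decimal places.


Using the asymptotic formula: threshold ~ 2^k * ln(2).
2^27 = 134217728.
134217728 * 0.693147 = 93032615.5.

93032615.5


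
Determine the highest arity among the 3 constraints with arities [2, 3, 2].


The arities are: 2, 3, 2.
Scan for the maximum value.
Maximum arity = 3.

3


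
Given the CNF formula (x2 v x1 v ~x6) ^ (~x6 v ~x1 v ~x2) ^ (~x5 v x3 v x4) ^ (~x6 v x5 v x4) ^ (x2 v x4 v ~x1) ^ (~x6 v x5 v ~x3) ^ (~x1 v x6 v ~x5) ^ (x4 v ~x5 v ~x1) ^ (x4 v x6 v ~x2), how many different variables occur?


Identify each distinct variable in the formula.
Variables found: x1, x2, x3, x4, x5, x6.
Total distinct variables = 6.

6


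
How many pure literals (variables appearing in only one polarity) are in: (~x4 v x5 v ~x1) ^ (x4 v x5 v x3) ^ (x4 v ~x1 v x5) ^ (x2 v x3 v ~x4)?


A pure literal appears in only one polarity across all clauses.
Pure literals: x1 (negative only), x2 (positive only), x3 (positive only), x5 (positive only).
Count = 4.

4


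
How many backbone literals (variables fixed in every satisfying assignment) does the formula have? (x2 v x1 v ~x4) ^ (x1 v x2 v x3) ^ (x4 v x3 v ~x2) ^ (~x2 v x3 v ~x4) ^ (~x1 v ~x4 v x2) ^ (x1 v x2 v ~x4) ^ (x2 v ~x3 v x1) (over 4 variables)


Find all satisfying assignments: 6 model(s).
Check which variables have the same value in every model.
No variable is fixed across all models.
Backbone size = 0.

0


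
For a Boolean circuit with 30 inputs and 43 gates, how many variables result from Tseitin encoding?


The Tseitin transformation introduces one auxiliary variable per gate.
Total variables = inputs + gates = 30 + 43 = 73.

73


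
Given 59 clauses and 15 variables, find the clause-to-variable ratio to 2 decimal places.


Clause-to-variable ratio = clauses / variables.
59 / 15 = 3.93.

3.93


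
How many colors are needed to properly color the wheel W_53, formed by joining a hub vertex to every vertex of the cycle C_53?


W_53 consists of the cycle C_53 together with a hub vertex adjacent to every cycle vertex.
The cycle C_53 needs 3 colors (odd cycle -> 3).
The hub is adjacent to every cycle vertex, so it must receive a new color distinct from all of them.
Chromatic number = 3 + 1 = 4.

4


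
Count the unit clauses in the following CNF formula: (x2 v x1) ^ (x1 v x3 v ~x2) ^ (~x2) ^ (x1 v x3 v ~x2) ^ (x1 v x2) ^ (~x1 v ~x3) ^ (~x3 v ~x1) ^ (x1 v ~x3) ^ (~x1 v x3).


A unit clause contains exactly one literal.
Unit clauses found: (~x2).
Count = 1.

1


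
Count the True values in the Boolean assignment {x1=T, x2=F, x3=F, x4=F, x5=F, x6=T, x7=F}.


The weight is the number of variables assigned True.
True variables: x1, x6.
Weight = 2.

2


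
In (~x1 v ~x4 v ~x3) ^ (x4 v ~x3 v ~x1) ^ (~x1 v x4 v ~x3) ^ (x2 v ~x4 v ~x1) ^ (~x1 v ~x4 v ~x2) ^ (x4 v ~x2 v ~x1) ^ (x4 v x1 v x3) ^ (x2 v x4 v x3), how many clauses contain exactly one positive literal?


A definite clause has exactly one positive literal.
Clause 1: 0 positive -> not definite
Clause 2: 1 positive -> definite
Clause 3: 1 positive -> definite
Clause 4: 1 positive -> definite
Clause 5: 0 positive -> not definite
Clause 6: 1 positive -> definite
Clause 7: 3 positive -> not definite
Clause 8: 3 positive -> not definite
Definite clause count = 4.

4


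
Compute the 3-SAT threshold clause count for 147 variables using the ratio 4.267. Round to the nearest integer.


The 3-SAT phase transition occurs at approximately 4.267 clauses per variable.
m = 4.267 * 147 = 627.249.
Rounded to nearest integer: 627.

627


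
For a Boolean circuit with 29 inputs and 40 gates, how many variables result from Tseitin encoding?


The Tseitin transformation introduces one auxiliary variable per gate.
Total variables = inputs + gates = 29 + 40 = 69.

69


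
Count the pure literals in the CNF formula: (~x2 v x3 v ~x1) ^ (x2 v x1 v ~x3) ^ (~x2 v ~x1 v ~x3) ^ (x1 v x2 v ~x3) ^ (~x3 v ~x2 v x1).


A pure literal appears in only one polarity across all clauses.
No pure literals found.
Count = 0.

0


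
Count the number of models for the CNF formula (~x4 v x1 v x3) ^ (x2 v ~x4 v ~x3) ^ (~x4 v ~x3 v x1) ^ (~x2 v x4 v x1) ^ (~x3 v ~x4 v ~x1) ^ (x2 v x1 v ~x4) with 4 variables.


Enumerate all 16 truth assignments over 4 variables.
Test each against every clause.
Satisfying assignments found: 8.

8


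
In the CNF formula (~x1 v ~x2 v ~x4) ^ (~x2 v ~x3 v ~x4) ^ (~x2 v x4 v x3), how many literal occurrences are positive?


Scan each clause for unnegated literals.
Clause 1: 0 positive; Clause 2: 0 positive; Clause 3: 2 positive.
Total positive literal occurrences = 2.

2


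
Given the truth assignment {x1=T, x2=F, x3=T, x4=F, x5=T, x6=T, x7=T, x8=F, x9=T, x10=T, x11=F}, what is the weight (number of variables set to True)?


The weight is the number of variables assigned True.
True variables: x1, x3, x5, x6, x7, x9, x10.
Weight = 7.

7


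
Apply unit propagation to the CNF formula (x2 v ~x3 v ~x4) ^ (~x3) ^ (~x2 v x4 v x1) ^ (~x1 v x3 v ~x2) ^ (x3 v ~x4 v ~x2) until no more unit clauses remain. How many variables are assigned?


Unit propagation repeatedly assigns the literal in any unit clause, then simplifies.
Assignments in order: x3 = F.
No further unit clauses remain.
Total variables assigned = 1.

1


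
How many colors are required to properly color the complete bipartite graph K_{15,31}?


K_{15,31} is bipartite by definition: the two parts are independent sets, with every edge crossing between them.
Color all vertices in one part with color 1 and all vertices in the other part with color 2.
Since the graph has at least one edge, one color does not suffice.
Chromatic number = 2.

2


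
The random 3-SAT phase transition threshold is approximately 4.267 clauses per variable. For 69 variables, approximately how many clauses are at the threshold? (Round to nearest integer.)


The 3-SAT phase transition occurs at approximately 4.267 clauses per variable.
m = 4.267 * 69 = 294.423.
Rounded to nearest integer: 294.

294


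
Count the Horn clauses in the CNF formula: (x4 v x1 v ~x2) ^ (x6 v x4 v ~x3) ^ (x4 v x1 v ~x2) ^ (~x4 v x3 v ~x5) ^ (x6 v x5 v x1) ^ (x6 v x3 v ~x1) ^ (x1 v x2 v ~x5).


A Horn clause has at most one positive literal.
Clause 1: 2 positive lit(s) -> not Horn
Clause 2: 2 positive lit(s) -> not Horn
Clause 3: 2 positive lit(s) -> not Horn
Clause 4: 1 positive lit(s) -> Horn
Clause 5: 3 positive lit(s) -> not Horn
Clause 6: 2 positive lit(s) -> not Horn
Clause 7: 2 positive lit(s) -> not Horn
Total Horn clauses = 1.

1


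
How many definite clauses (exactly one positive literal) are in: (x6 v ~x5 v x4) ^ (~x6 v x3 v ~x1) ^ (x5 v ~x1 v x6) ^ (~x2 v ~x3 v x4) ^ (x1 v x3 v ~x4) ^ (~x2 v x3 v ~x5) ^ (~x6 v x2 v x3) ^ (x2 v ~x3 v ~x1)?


A definite clause has exactly one positive literal.
Clause 1: 2 positive -> not definite
Clause 2: 1 positive -> definite
Clause 3: 2 positive -> not definite
Clause 4: 1 positive -> definite
Clause 5: 2 positive -> not definite
Clause 6: 1 positive -> definite
Clause 7: 2 positive -> not definite
Clause 8: 1 positive -> definite
Definite clause count = 4.

4


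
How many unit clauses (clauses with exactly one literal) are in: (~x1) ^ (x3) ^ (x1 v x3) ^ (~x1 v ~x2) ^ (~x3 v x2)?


A unit clause contains exactly one literal.
Unit clauses found: (~x1), (x3).
Count = 2.

2


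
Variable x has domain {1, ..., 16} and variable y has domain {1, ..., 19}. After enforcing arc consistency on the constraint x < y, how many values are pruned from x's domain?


For the constraint x < y, x needs a supporting value in y's domain.
x can be at most 18 (one less than y's maximum).
Valid x values from domain: 16 out of 16.
Pruned = 16 - 16 = 0.

0


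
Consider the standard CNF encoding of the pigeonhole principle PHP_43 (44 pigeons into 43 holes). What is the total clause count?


The PHP encoding has two parts:
1) At-least-one-hole clauses: 44 (one per pigeon, each with 43 literals).
2) At-most-one-pigeon-per-hole clauses: 43 holes * C(44,2) = 43 * 946 = 40678.
Total clauses = 44 + 40678 = 40722.

40722


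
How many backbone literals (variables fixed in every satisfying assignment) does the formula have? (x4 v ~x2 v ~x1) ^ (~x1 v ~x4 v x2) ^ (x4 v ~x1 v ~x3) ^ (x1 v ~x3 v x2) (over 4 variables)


Find all satisfying assignments: 9 model(s).
Check which variables have the same value in every model.
No variable is fixed across all models.
Backbone size = 0.

0


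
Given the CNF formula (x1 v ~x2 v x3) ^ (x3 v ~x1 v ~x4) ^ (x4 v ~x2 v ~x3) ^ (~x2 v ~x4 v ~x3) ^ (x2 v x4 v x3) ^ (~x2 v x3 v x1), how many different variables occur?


Identify each distinct variable in the formula.
Variables found: x1, x2, x3, x4.
Total distinct variables = 4.

4


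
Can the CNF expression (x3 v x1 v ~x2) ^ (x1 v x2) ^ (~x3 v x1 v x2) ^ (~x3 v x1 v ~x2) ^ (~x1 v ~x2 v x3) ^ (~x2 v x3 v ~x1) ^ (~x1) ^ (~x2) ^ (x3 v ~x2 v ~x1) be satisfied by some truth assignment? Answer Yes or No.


Check all 8 possible truth assignments.
Number of satisfying assignments found: 0.
The formula is unsatisfiable.

No


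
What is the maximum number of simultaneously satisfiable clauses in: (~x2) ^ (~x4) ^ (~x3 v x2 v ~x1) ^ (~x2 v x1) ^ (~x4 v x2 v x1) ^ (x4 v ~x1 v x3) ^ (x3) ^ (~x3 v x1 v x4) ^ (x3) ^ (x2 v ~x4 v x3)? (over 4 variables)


Enumerate all 16 truth assignments.
For each, count how many of the 10 clauses are satisfied.
The formula is not fully satisfiable, so the maximum is below 10.
Maximum simultaneously satisfiable clauses = 9.

9


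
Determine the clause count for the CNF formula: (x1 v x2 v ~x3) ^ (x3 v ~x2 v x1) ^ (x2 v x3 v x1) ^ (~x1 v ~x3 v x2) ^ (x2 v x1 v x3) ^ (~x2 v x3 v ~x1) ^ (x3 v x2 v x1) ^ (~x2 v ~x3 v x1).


Each group enclosed in parentheses joined by ^ is one clause.
Counting the conjuncts: 8 clauses.

8


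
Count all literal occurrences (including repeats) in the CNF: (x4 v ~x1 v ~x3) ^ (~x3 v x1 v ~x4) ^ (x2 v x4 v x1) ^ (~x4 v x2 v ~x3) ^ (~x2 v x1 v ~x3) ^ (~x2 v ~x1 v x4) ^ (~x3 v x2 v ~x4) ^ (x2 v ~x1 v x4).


Clause lengths: 3, 3, 3, 3, 3, 3, 3, 3.
Sum = 3 + 3 + 3 + 3 + 3 + 3 + 3 + 3 = 24.

24


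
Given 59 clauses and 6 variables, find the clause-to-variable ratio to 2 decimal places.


Clause-to-variable ratio = clauses / variables.
59 / 6 = 9.83.

9.83


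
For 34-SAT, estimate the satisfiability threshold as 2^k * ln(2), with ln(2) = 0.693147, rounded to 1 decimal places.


Using the asymptotic formula: threshold ~ 2^k * ln(2).
2^34 = 17179869184.
17179869184 * 0.693147 = 11908174785.3.

11908174785.3


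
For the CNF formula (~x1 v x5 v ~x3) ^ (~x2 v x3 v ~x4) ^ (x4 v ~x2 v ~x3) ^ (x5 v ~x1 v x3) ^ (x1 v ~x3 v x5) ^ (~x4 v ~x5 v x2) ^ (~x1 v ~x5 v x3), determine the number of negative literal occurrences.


Scan each clause for negated literals.
Clause 1: 2 negative; Clause 2: 2 negative; Clause 3: 2 negative; Clause 4: 1 negative; Clause 5: 1 negative; Clause 6: 2 negative; Clause 7: 2 negative.
Total negative literal occurrences = 12.

12


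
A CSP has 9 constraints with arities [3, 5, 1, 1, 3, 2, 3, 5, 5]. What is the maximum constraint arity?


The arities are: 3, 5, 1, 1, 3, 2, 3, 5, 5.
Scan for the maximum value.
Maximum arity = 5.

5


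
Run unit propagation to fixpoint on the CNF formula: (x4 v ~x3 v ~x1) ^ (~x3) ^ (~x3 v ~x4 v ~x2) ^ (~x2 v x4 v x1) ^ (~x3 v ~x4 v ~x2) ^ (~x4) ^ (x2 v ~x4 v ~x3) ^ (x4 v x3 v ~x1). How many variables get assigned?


Unit propagation repeatedly assigns the literal in any unit clause, then simplifies.
Assignments in order: x3 = F, x4 = F, x1 = F, x2 = F.
No further unit clauses remain.
Total variables assigned = 4.

4


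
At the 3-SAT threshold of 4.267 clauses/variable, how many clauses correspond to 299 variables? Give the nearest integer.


The 3-SAT phase transition occurs at approximately 4.267 clauses per variable.
m = 4.267 * 299 = 1275.833.
Rounded to nearest integer: 1276.

1276


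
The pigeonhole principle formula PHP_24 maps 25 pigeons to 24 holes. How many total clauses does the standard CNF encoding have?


The PHP encoding has two parts:
1) At-least-one-hole clauses: 25 (one per pigeon, each with 24 literals).
2) At-most-one-pigeon-per-hole clauses: 24 holes * C(25,2) = 24 * 300 = 7200.
Total clauses = 25 + 7200 = 7225.

7225


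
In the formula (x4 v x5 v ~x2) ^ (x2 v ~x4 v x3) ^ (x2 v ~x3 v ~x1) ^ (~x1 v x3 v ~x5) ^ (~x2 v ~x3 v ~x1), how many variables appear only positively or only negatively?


A pure literal appears in only one polarity across all clauses.
Pure literals: x1 (negative only).
Count = 1.

1


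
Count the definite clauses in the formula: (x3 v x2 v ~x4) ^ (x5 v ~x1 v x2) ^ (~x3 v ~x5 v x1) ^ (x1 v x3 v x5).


A definite clause has exactly one positive literal.
Clause 1: 2 positive -> not definite
Clause 2: 2 positive -> not definite
Clause 3: 1 positive -> definite
Clause 4: 3 positive -> not definite
Definite clause count = 1.

1


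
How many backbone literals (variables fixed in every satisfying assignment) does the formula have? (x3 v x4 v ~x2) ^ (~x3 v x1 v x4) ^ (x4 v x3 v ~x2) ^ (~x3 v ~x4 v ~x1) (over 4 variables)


Find all satisfying assignments: 10 model(s).
Check which variables have the same value in every model.
No variable is fixed across all models.
Backbone size = 0.

0


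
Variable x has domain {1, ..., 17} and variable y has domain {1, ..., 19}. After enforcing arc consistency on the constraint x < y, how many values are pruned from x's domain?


For the constraint x < y, x needs a supporting value in y's domain.
x can be at most 18 (one less than y's maximum).
Valid x values from domain: 17 out of 17.
Pruned = 17 - 17 = 0.

0


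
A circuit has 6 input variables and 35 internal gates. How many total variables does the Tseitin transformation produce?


The Tseitin transformation introduces one auxiliary variable per gate.
Total variables = inputs + gates = 6 + 35 = 41.

41


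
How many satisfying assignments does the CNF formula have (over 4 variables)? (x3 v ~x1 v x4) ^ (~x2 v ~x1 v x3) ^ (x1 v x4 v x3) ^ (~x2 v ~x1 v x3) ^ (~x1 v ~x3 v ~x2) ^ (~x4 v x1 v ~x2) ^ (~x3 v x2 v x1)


Enumerate all 16 truth assignments over 4 variables.
Test each against every clause.
Satisfying assignments found: 5.

5


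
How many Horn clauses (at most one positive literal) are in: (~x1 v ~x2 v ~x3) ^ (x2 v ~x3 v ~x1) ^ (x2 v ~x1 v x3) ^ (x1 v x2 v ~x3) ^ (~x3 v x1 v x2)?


A Horn clause has at most one positive literal.
Clause 1: 0 positive lit(s) -> Horn
Clause 2: 1 positive lit(s) -> Horn
Clause 3: 2 positive lit(s) -> not Horn
Clause 4: 2 positive lit(s) -> not Horn
Clause 5: 2 positive lit(s) -> not Horn
Total Horn clauses = 2.

2


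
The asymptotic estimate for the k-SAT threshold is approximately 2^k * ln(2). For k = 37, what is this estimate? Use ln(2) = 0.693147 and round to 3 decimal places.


Using the asymptotic formula: threshold ~ 2^k * ln(2).
2^37 = 137438953472.
137438953472 * 0.693147 = 95265398282.256.

95265398282.256


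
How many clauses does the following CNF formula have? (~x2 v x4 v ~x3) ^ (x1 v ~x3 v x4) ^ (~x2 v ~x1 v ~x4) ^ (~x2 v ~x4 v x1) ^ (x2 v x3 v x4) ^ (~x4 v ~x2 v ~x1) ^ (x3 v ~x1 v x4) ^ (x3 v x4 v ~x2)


Each group enclosed in parentheses joined by ^ is one clause.
Counting the conjuncts: 8 clauses.

8


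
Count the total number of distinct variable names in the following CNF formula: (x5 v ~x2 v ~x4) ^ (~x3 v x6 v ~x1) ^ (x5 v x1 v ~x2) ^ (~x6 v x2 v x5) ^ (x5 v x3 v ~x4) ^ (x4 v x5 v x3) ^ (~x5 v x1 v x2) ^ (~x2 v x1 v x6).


Identify each distinct variable in the formula.
Variables found: x1, x2, x3, x4, x5, x6.
Total distinct variables = 6.

6


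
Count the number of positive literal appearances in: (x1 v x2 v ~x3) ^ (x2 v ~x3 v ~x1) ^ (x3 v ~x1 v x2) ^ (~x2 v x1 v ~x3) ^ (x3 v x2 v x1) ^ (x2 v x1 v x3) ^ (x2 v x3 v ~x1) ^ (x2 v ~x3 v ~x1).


Scan each clause for unnegated literals.
Clause 1: 2 positive; Clause 2: 1 positive; Clause 3: 2 positive; Clause 4: 1 positive; Clause 5: 3 positive; Clause 6: 3 positive; Clause 7: 2 positive; Clause 8: 1 positive.
Total positive literal occurrences = 15.

15


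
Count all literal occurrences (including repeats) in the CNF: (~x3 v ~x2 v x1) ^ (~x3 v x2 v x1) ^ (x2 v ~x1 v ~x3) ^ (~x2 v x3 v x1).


Clause lengths: 3, 3, 3, 3.
Sum = 3 + 3 + 3 + 3 = 12.

12


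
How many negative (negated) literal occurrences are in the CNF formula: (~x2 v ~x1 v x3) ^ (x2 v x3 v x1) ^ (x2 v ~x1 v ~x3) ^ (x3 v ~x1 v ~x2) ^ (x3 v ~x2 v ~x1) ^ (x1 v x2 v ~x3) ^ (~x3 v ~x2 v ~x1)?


Scan each clause for negated literals.
Clause 1: 2 negative; Clause 2: 0 negative; Clause 3: 2 negative; Clause 4: 2 negative; Clause 5: 2 negative; Clause 6: 1 negative; Clause 7: 3 negative.
Total negative literal occurrences = 12.

12


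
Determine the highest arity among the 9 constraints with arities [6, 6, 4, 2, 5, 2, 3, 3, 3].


The arities are: 6, 6, 4, 2, 5, 2, 3, 3, 3.
Scan for the maximum value.
Maximum arity = 6.

6


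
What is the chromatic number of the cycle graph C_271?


An odd cycle cannot be 2-colored: alternating two colors around the cycle returns to the start with a conflict.
Since 271 is odd, three colors are required (and three suffice).
Chromatic number = 3.

3


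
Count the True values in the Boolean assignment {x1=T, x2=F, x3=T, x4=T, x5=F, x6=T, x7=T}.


The weight is the number of variables assigned True.
True variables: x1, x3, x4, x6, x7.
Weight = 5.

5


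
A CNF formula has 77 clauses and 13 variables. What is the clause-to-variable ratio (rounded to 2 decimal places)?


Clause-to-variable ratio = clauses / variables.
77 / 13 = 5.92.

5.92


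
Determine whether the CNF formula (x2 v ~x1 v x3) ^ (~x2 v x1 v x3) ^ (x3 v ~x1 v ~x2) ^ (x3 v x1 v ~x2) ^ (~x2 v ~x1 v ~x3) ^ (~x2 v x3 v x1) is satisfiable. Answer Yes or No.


Check all 8 possible truth assignments.
Number of satisfying assignments found: 4.
The formula is satisfiable.

Yes


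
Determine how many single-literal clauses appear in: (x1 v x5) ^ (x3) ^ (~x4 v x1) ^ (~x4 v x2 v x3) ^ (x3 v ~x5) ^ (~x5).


A unit clause contains exactly one literal.
Unit clauses found: (x3), (~x5).
Count = 2.

2


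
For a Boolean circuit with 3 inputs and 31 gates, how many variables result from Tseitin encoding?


The Tseitin transformation introduces one auxiliary variable per gate.
Total variables = inputs + gates = 3 + 31 = 34.

34


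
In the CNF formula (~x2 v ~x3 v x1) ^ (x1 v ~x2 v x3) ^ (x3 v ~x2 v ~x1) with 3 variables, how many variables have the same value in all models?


Find all satisfying assignments: 5 model(s).
Check which variables have the same value in every model.
No variable is fixed across all models.
Backbone size = 0.

0


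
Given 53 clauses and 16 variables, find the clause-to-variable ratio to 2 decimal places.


Clause-to-variable ratio = clauses / variables.
53 / 16 = 3.31.

3.31


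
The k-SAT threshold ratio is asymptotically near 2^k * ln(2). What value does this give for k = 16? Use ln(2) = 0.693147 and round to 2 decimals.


Using the asymptotic formula: threshold ~ 2^k * ln(2).
2^16 = 65536.
65536 * 0.693147 = 45426.08.

45426.08


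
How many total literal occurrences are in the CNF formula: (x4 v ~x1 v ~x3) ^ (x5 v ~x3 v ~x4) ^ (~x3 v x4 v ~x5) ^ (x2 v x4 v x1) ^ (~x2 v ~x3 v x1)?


Clause lengths: 3, 3, 3, 3, 3.
Sum = 3 + 3 + 3 + 3 + 3 = 15.

15


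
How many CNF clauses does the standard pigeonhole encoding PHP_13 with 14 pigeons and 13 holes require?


The PHP encoding has two parts:
1) At-least-one-hole clauses: 14 (one per pigeon, each with 13 literals).
2) At-most-one-pigeon-per-hole clauses: 13 holes * C(14,2) = 13 * 91 = 1183.
Total clauses = 14 + 1183 = 1197.

1197


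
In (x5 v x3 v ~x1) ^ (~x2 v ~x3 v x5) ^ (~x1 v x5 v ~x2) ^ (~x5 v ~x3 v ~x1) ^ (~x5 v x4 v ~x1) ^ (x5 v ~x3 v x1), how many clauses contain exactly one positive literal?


A definite clause has exactly one positive literal.
Clause 1: 2 positive -> not definite
Clause 2: 1 positive -> definite
Clause 3: 1 positive -> definite
Clause 4: 0 positive -> not definite
Clause 5: 1 positive -> definite
Clause 6: 2 positive -> not definite
Definite clause count = 3.

3


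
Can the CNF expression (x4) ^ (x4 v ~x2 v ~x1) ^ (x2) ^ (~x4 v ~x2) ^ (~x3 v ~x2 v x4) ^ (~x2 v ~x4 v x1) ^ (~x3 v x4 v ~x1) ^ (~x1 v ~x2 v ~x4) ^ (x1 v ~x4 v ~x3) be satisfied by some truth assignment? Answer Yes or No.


Check all 16 possible truth assignments.
Number of satisfying assignments found: 0.
The formula is unsatisfiable.

No


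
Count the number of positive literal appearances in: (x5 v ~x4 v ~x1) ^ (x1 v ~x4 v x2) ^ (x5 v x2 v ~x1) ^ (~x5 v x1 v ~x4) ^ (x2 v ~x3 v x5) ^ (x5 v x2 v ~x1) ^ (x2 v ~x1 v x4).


Scan each clause for unnegated literals.
Clause 1: 1 positive; Clause 2: 2 positive; Clause 3: 2 positive; Clause 4: 1 positive; Clause 5: 2 positive; Clause 6: 2 positive; Clause 7: 2 positive.
Total positive literal occurrences = 12.

12


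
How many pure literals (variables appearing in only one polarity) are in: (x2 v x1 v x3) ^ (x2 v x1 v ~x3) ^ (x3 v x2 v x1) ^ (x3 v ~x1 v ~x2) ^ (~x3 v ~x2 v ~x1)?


A pure literal appears in only one polarity across all clauses.
No pure literals found.
Count = 0.

0


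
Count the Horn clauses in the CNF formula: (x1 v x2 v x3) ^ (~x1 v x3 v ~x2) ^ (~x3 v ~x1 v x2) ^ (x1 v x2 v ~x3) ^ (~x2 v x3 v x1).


A Horn clause has at most one positive literal.
Clause 1: 3 positive lit(s) -> not Horn
Clause 2: 1 positive lit(s) -> Horn
Clause 3: 1 positive lit(s) -> Horn
Clause 4: 2 positive lit(s) -> not Horn
Clause 5: 2 positive lit(s) -> not Horn
Total Horn clauses = 2.

2


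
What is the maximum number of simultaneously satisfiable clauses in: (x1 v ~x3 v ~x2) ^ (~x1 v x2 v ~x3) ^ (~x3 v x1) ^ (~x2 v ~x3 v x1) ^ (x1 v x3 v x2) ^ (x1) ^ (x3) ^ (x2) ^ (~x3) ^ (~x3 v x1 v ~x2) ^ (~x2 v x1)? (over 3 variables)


Enumerate all 8 truth assignments.
For each, count how many of the 11 clauses are satisfied.
The formula is not fully satisfiable, so the maximum is below 11.
Maximum simultaneously satisfiable clauses = 10.

10


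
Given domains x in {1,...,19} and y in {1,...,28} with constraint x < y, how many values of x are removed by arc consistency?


For the constraint x < y, x needs a supporting value in y's domain.
x can be at most 27 (one less than y's maximum).
Valid x values from domain: 19 out of 19.
Pruned = 19 - 19 = 0.

0


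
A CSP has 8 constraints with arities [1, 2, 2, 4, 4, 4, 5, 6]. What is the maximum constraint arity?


The arities are: 1, 2, 2, 4, 4, 4, 5, 6.
Scan for the maximum value.
Maximum arity = 6.

6


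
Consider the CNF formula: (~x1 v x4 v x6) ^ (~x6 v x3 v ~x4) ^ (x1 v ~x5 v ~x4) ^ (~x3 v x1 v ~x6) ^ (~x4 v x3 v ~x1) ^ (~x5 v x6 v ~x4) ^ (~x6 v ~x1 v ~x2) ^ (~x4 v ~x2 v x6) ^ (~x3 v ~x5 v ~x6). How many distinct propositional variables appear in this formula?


Identify each distinct variable in the formula.
Variables found: x1, x2, x3, x4, x5, x6.
Total distinct variables = 6.

6


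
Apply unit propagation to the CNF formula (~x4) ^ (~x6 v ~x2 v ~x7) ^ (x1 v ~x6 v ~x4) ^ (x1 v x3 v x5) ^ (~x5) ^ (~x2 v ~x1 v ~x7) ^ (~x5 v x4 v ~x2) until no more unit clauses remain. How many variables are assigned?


Unit propagation repeatedly assigns the literal in any unit clause, then simplifies.
Assignments in order: x4 = F, x5 = F.
No further unit clauses remain.
Total variables assigned = 2.

2


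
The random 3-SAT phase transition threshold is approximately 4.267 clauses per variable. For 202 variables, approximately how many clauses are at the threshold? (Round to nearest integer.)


The 3-SAT phase transition occurs at approximately 4.267 clauses per variable.
m = 4.267 * 202 = 861.934.
Rounded to nearest integer: 862.

862


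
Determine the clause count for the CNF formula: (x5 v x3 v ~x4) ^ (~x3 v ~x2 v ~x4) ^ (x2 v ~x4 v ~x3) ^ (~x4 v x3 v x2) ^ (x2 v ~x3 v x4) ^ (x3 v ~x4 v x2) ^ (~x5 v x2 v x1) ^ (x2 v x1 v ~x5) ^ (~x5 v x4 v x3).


Each group enclosed in parentheses joined by ^ is one clause.
Counting the conjuncts: 9 clauses.

9


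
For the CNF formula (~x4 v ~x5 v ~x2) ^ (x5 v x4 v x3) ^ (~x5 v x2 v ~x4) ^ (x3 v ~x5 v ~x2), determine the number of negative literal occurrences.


Scan each clause for negated literals.
Clause 1: 3 negative; Clause 2: 0 negative; Clause 3: 2 negative; Clause 4: 2 negative.
Total negative literal occurrences = 7.

7


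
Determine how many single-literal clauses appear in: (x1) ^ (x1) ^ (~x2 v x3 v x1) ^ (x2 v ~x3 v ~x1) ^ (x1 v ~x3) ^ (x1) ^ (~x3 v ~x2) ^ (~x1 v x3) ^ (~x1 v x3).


A unit clause contains exactly one literal.
Unit clauses found: (x1), (x1), (x1).
Count = 3.

3


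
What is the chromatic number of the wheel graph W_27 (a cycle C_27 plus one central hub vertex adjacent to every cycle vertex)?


W_27 consists of the cycle C_27 together with a hub vertex adjacent to every cycle vertex.
The cycle C_27 needs 3 colors (odd cycle -> 3).
The hub is adjacent to every cycle vertex, so it must receive a new color distinct from all of them.
Chromatic number = 3 + 1 = 4.

4


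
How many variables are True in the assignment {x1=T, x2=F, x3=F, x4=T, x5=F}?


The weight is the number of variables assigned True.
True variables: x1, x4.
Weight = 2.

2


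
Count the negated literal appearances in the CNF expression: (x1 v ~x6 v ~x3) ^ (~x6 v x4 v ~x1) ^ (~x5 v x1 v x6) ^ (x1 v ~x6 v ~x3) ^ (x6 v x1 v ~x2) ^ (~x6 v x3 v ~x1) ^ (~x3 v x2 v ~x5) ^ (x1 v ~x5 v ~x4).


Scan each clause for negated literals.
Clause 1: 2 negative; Clause 2: 2 negative; Clause 3: 1 negative; Clause 4: 2 negative; Clause 5: 1 negative; Clause 6: 2 negative; Clause 7: 2 negative; Clause 8: 2 negative.
Total negative literal occurrences = 14.

14


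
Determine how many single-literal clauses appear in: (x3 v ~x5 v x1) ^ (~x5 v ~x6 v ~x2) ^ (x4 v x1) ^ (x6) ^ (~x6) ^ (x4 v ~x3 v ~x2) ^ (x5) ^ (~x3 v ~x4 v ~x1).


A unit clause contains exactly one literal.
Unit clauses found: (x6), (~x6), (x5).
Count = 3.

3


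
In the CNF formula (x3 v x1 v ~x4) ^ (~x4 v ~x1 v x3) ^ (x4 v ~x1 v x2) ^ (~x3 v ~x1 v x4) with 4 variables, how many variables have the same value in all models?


Find all satisfying assignments: 9 model(s).
Check which variables have the same value in every model.
No variable is fixed across all models.
Backbone size = 0.

0


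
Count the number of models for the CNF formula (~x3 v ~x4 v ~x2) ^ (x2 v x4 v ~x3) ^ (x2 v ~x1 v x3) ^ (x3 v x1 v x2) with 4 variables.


Enumerate all 16 truth assignments over 4 variables.
Test each against every clause.
Satisfying assignments found: 8.

8


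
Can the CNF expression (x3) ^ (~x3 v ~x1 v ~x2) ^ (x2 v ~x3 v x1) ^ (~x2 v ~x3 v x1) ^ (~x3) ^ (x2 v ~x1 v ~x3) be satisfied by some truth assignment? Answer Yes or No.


Check all 8 possible truth assignments.
Number of satisfying assignments found: 0.
The formula is unsatisfiable.

No


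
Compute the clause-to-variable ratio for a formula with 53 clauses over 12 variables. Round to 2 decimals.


Clause-to-variable ratio = clauses / variables.
53 / 12 = 4.42.

4.42


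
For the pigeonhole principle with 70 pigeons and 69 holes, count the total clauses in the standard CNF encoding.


The PHP encoding has two parts:
1) At-least-one-hole clauses: 70 (one per pigeon, each with 69 literals).
2) At-most-one-pigeon-per-hole clauses: 69 holes * C(70,2) = 69 * 2415 = 166635.
Total clauses = 70 + 166635 = 166705.

166705


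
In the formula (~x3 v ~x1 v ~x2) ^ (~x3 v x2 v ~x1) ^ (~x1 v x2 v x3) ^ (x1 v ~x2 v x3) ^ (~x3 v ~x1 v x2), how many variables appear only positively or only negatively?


A pure literal appears in only one polarity across all clauses.
No pure literals found.
Count = 0.

0


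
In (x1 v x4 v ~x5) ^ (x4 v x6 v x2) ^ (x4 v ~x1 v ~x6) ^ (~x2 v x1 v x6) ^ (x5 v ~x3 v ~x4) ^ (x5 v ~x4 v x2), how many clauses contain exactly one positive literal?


A definite clause has exactly one positive literal.
Clause 1: 2 positive -> not definite
Clause 2: 3 positive -> not definite
Clause 3: 1 positive -> definite
Clause 4: 2 positive -> not definite
Clause 5: 1 positive -> definite
Clause 6: 2 positive -> not definite
Definite clause count = 2.

2


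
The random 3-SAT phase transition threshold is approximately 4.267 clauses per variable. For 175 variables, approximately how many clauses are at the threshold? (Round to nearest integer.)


The 3-SAT phase transition occurs at approximately 4.267 clauses per variable.
m = 4.267 * 175 = 746.725.
Rounded to nearest integer: 747.

747


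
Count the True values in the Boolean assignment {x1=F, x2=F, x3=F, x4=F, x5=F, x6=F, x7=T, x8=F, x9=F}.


The weight is the number of variables assigned True.
True variables: x7.
Weight = 1.

1


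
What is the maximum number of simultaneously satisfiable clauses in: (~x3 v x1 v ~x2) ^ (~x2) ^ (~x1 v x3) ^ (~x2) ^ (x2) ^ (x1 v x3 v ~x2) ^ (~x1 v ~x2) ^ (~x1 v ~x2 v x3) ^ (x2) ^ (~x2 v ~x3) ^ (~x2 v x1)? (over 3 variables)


Enumerate all 8 truth assignments.
For each, count how many of the 11 clauses are satisfied.
The formula is not fully satisfiable, so the maximum is below 11.
Maximum simultaneously satisfiable clauses = 9.

9


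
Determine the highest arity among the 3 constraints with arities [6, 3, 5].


The arities are: 6, 3, 5.
Scan for the maximum value.
Maximum arity = 6.

6


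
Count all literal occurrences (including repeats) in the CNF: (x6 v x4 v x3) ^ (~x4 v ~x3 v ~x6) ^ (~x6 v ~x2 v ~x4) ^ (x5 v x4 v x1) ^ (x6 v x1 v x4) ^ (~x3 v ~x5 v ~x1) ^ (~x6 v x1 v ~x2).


Clause lengths: 3, 3, 3, 3, 3, 3, 3.
Sum = 3 + 3 + 3 + 3 + 3 + 3 + 3 = 21.

21


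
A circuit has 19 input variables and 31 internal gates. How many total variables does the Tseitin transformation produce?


The Tseitin transformation introduces one auxiliary variable per gate.
Total variables = inputs + gates = 19 + 31 = 50.

50


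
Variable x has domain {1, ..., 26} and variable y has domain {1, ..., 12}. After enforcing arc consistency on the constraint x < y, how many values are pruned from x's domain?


For the constraint x < y, x needs a supporting value in y's domain.
x can be at most 11 (one less than y's maximum).
Valid x values from domain: 11 out of 26.
Pruned = 26 - 11 = 15.

15


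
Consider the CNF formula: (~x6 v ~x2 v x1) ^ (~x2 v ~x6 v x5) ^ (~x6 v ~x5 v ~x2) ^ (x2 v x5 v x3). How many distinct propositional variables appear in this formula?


Identify each distinct variable in the formula.
Variables found: x1, x2, x3, x5, x6.
Total distinct variables = 5.

5


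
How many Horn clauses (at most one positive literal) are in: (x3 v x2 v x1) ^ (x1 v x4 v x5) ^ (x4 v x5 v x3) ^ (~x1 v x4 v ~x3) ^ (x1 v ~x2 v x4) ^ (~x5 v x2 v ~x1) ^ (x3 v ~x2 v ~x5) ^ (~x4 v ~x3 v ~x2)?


A Horn clause has at most one positive literal.
Clause 1: 3 positive lit(s) -> not Horn
Clause 2: 3 positive lit(s) -> not Horn
Clause 3: 3 positive lit(s) -> not Horn
Clause 4: 1 positive lit(s) -> Horn
Clause 5: 2 positive lit(s) -> not Horn
Clause 6: 1 positive lit(s) -> Horn
Clause 7: 1 positive lit(s) -> Horn
Clause 8: 0 positive lit(s) -> Horn
Total Horn clauses = 4.

4


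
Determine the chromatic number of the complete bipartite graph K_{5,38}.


K_{5,38} is bipartite by definition: the two parts are independent sets, with every edge crossing between them.
Color all vertices in one part with color 1 and all vertices in the other part with color 2.
Since the graph has at least one edge, one color does not suffice.
Chromatic number = 2.

2


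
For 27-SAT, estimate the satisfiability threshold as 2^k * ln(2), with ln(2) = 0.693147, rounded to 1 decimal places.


Using the asymptotic formula: threshold ~ 2^k * ln(2).
2^27 = 134217728.
134217728 * 0.693147 = 93032615.5.

93032615.5


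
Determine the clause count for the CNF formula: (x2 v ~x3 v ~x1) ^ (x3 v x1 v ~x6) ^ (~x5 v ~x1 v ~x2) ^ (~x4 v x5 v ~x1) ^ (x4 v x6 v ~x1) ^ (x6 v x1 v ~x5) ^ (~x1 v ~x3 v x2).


Each group enclosed in parentheses joined by ^ is one clause.
Counting the conjuncts: 7 clauses.

7


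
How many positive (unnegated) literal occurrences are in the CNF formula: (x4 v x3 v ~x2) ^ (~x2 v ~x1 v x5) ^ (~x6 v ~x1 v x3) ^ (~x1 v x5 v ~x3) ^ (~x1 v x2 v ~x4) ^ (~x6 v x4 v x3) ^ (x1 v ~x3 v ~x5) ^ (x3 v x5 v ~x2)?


Scan each clause for unnegated literals.
Clause 1: 2 positive; Clause 2: 1 positive; Clause 3: 1 positive; Clause 4: 1 positive; Clause 5: 1 positive; Clause 6: 2 positive; Clause 7: 1 positive; Clause 8: 2 positive.
Total positive literal occurrences = 11.

11


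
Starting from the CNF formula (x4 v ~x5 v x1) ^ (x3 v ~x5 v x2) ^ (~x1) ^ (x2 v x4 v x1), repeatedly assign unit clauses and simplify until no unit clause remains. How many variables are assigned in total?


Unit propagation repeatedly assigns the literal in any unit clause, then simplifies.
Assignments in order: x1 = F.
No further unit clauses remain.
Total variables assigned = 1.

1


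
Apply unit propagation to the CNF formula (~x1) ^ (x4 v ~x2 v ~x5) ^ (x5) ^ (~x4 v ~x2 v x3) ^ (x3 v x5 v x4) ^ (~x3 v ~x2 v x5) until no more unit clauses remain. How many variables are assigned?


Unit propagation repeatedly assigns the literal in any unit clause, then simplifies.
Assignments in order: x1 = F, x5 = T.
No further unit clauses remain.
Total variables assigned = 2.

2


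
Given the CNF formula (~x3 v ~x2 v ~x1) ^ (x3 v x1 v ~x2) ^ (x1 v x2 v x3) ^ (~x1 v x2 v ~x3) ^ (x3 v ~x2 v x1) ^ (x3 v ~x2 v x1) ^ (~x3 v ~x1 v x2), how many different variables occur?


Identify each distinct variable in the formula.
Variables found: x1, x2, x3.
Total distinct variables = 3.

3


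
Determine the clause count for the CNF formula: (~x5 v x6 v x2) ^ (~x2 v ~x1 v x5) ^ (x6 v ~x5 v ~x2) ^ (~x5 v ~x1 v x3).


Each group enclosed in parentheses joined by ^ is one clause.
Counting the conjuncts: 4 clauses.

4


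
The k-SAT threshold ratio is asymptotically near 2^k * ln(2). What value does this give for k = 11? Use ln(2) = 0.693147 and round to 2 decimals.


Using the asymptotic formula: threshold ~ 2^k * ln(2).
2^11 = 2048.
2048 * 0.693147 = 1419.57.

1419.57
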